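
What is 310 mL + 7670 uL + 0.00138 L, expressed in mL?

In mL:
  310 mL → 310
  7670 uL = 7670 × 10⁻³ mL = 7.67
  0.00138 L = 0.00138 × 10³ mL = 1.38
Sum: 310 + 7.67 + 1.38 = 319.05

319.05 mL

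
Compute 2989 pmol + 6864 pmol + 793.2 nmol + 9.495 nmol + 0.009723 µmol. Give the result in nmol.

822.271 nmol

In nmol:
  2989 pmol = 2989e-3 nmol = 2.989
  6864 pmol = 6864e-3 nmol = 6.864
  793.2 nmol → 793.2
  9.495 nmol → 9.495
  0.009723 µmol = 0.009723e3 nmol = 9.723
Sum: 2.989 + 6.864 + 793.2 + 9.495 + 9.723 = 822.271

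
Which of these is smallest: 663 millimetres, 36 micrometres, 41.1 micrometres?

36 micrometres

663 millimetres = 0.663 metres
36 micrometres = 0.000036 metres
41.1 micrometres = 0.0000411 metres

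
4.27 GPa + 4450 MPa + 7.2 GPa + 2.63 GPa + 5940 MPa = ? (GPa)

In GPa:
  4.27 GPa → 4.27
  4450 MPa = 4450e-3 GPa = 4.45
  7.2 GPa → 7.2
  2.63 GPa → 2.63
  5940 MPa = 5940e-3 GPa = 5.94
Sum: 4.27 + 4.45 + 7.2 + 2.63 + 5.94 = 24.49

24.49 GPa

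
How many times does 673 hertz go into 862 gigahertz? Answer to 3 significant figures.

1280000000

(862 × 10^9) / (673) = 1.281 × 10^9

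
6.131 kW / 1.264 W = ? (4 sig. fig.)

(6.131e3) / (1.264) = 4.8505e3

4850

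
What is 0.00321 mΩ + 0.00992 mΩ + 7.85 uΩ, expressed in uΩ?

In uΩ:
  0.00321 mΩ = 0.00321 × 10³ uΩ = 3.21
  0.00992 mΩ = 0.00992 × 10³ uΩ = 9.92
  7.85 uΩ → 7.85
Sum: 3.21 + 9.92 + 7.85 = 20.98

20.98 uΩ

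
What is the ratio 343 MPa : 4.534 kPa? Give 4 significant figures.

75650

(343e6) / (4.534e3) = 75.651e3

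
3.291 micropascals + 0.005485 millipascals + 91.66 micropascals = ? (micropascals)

In micropascals:
  3.291 micropascals → 3.291
  0.005485 millipascals = 0.005485 × 10³ micropascals = 5.485
  91.66 micropascals → 91.66
Sum: 3.291 + 5.485 + 91.66 = 100.436

100.436 micropascals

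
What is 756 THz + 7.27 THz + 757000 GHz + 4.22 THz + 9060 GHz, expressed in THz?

In THz:
  756 THz → 756
  7.27 THz → 7.27
  757000 GHz = 757000 × 10^-3 THz = 757
  4.22 THz → 4.22
  9060 GHz = 9060 × 10^-3 THz = 9.06
Sum: 756 + 7.27 + 757 + 4.22 + 9.06 = 1533.55

1533.55 THz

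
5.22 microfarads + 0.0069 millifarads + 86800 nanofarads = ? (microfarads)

98.92 microfarads

In microfarads:
  5.22 microfarads → 5.22
  0.0069 millifarads = 0.0069e3 microfarads = 6.9
  86800 nanofarads = 86800e-3 microfarads = 86.8
Sum: 5.22 + 6.9 + 86.8 = 98.92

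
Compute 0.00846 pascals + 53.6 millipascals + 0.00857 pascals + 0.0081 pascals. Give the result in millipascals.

In millipascals:
  0.00846 pascals = 0.00846 × 10^3 millipascals = 8.46
  53.6 millipascals → 53.6
  0.00857 pascals = 0.00857 × 10^3 millipascals = 8.57
  0.0081 pascals = 0.0081 × 10^3 millipascals = 8.1
Sum: 8.46 + 53.6 + 8.57 + 8.1 = 78.73

78.73 millipascals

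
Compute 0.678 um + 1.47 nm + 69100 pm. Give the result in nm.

In nm:
  0.678 um = 0.678 × 10^3 nm = 678
  1.47 nm → 1.47
  69100 pm = 69100 × 10^-3 nm = 69.1
Sum: 678 + 1.47 + 69.1 = 748.57

748.57 nm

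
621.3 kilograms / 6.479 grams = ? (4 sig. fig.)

(621.3 × 10³) / (6.479) = 95.894 × 10³

95890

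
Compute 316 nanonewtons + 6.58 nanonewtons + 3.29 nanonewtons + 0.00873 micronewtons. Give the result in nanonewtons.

334.6 nanonewtons

In nanonewtons:
  316 nanonewtons → 316
  6.58 nanonewtons → 6.58
  3.29 nanonewtons → 3.29
  0.00873 micronewtons = 0.00873 × 10³ nanonewtons = 8.73
Sum: 316 + 6.58 + 3.29 + 8.73 = 334.6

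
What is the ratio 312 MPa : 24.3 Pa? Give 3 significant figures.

12800000

(312e6) / (24.3) = 12.84e6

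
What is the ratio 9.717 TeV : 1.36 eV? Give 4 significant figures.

7145000000000

(9.717 × 10¹²) / (1.36) = 7.1449 × 10¹²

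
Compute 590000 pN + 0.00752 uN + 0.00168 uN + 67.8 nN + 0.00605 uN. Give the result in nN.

In nN:
  590000 pN = 590000 × 10⁻³ nN = 590
  0.00752 uN = 0.00752 × 10³ nN = 7.52
  0.00168 uN = 0.00168 × 10³ nN = 1.68
  67.8 nN → 67.8
  0.00605 uN = 0.00605 × 10³ nN = 6.05
Sum: 590 + 7.52 + 1.68 + 67.8 + 6.05 = 673.05

673.05 nN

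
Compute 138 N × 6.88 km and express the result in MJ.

138 × 6.88 × 10^3 = 949.44 × 10^3 J

0.94944 MJ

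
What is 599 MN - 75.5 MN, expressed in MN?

In MN:
  599 MN → 599
  75.5 MN → 75.5
Difference: 599 - 75.5 = 523.5

523.5 MN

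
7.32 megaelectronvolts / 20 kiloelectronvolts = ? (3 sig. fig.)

(7.32e6) / (20e3) = 0.366e3

366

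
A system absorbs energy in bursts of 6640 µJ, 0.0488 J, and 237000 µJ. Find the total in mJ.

In mJ:
  6640 µJ = 6640 × 10^-3 mJ = 6.64
  0.0488 J = 0.0488 × 10^3 mJ = 48.8
  237000 µJ = 237000 × 10^-3 mJ = 237
Sum: 6.64 + 48.8 + 237 = 292.44

292.44 mJ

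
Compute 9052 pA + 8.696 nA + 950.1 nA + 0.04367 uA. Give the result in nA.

1011.518 nA

In nA:
  9052 pA = 9052 × 10⁻³ nA = 9.052
  8.696 nA → 8.696
  950.1 nA → 950.1
  0.04367 uA = 0.04367 × 10³ nA = 43.67
Sum: 9.052 + 8.696 + 950.1 + 43.67 = 1011.518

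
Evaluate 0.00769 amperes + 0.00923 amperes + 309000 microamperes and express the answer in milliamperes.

325.92 milliamperes

In milliamperes:
  0.00769 amperes = 0.00769 × 10^3 milliamperes = 7.69
  0.00923 amperes = 0.00923 × 10^3 milliamperes = 9.23
  309000 microamperes = 309000 × 10^-3 milliamperes = 309
Sum: 7.69 + 9.23 + 309 = 325.92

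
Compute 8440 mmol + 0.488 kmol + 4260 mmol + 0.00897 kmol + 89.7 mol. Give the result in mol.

599.37 mol

In mol:
  8440 mmol = 8440 × 10^-3 mol = 8.44
  0.488 kmol = 0.488 × 10^3 mol = 488
  4260 mmol = 4260 × 10^-3 mol = 4.26
  0.00897 kmol = 0.00897 × 10^3 mol = 8.97
  89.7 mol → 89.7
Sum: 8.44 + 488 + 4.26 + 8.97 + 89.7 = 599.37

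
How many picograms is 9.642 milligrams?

9642000000 picograms

milli = 10⁻³, pico = 10⁻¹²; factor is 10⁹.
9.642 × 10⁹ = 9642000000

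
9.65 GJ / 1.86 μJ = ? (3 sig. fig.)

5190000000000000

(9.65 × 10⁹) / (1.86 × 10⁻⁶) = 5.188 × 10¹⁵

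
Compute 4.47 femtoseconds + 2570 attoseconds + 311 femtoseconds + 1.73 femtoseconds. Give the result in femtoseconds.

319.77 femtoseconds

In femtoseconds:
  4.47 femtoseconds → 4.47
  2570 attoseconds = 2570e-3 femtoseconds = 2.57
  311 femtoseconds → 311
  1.73 femtoseconds → 1.73
Sum: 4.47 + 2.57 + 311 + 1.73 = 319.77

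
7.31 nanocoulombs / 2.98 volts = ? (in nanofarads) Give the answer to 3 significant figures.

(7.31 × 10^-9) / (2.98) = 2.453 × 10^-9 F

2.45 nanofarads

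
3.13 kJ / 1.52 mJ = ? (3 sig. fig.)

2060000

(3.13 × 10^3) / (1.52 × 10^-3) = 2.059 × 10^6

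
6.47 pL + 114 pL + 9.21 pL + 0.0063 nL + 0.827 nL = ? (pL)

In pL:
  6.47 pL → 6.47
  114 pL → 114
  9.21 pL → 9.21
  0.0063 nL = 0.0063e3 pL = 6.3
  0.827 nL = 0.827e3 pL = 827
Sum: 6.47 + 114 + 9.21 + 6.3 + 827 = 962.98

962.98 pL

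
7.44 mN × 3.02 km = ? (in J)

22.4688 J

7.44e-3 × 3.02e3 = 22.4688 J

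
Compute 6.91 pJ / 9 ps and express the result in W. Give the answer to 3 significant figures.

(6.91 × 10^-12) / (9 × 10^-12) = 0.76778 W

0.768 W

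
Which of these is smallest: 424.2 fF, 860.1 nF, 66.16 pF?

424.2 fF = 0.0000000000004242 F
860.1 nF = 0.0000008601 F
66.16 pF = 0.00000000006616 F

424.2 fF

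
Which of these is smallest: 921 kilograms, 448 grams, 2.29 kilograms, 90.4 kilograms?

921 kilograms = 921000 grams
448 grams = 448 grams
2.29 kilograms = 2290 grams
90.4 kilograms = 90400 grams

448 grams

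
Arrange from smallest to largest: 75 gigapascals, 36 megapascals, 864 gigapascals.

75 gigapascals = 75000000000 pascals
36 megapascals = 36000000 pascals
864 gigapascals = 864000000000 pascals

36 megapascals < 75 gigapascals < 864 gigapascals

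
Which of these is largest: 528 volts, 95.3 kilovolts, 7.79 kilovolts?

528 volts = 528 volts
95.3 kilovolts = 95300 volts
7.79 kilovolts = 7790 volts

95.3 kilovolts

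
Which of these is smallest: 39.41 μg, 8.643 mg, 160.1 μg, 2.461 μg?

39.41 μg = 0.00003941 g
8.643 mg = 0.008643 g
160.1 μg = 0.0001601 g
2.461 μg = 0.000002461 g

2.461 μg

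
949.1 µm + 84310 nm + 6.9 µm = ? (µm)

1040.31 µm

In µm:
  949.1 µm → 949.1
  84310 nm = 84310 × 10⁻³ µm = 84.31
  6.9 µm → 6.9
Sum: 949.1 + 84.31 + 6.9 = 1040.31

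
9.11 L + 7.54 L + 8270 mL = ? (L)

24.92 L

In L:
  9.11 L → 9.11
  7.54 L → 7.54
  8270 mL = 8270e-3 L = 8.27
Sum: 9.11 + 7.54 + 8.27 = 24.92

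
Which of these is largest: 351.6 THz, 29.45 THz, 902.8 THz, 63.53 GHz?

351.6 THz = 351600000000000 Hz
29.45 THz = 29450000000000 Hz
902.8 THz = 902800000000000 Hz
63.53 GHz = 63530000000 Hz

902.8 THz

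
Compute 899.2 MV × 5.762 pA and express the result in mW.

5.1811904 mW

899.2 × 10⁶ × 5.762 × 10⁻¹² = 5181.1904 × 10⁻⁶ W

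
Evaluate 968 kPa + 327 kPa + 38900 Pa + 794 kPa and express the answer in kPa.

In kPa:
  968 kPa → 968
  327 kPa → 327
  38900 Pa = 38900e-3 kPa = 38.9
  794 kPa → 794
Sum: 968 + 327 + 38.9 + 794 = 2127.9

2127.9 kPa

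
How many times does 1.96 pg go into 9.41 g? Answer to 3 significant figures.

4800000000000

(9.41) / (1.96 × 10⁻¹²) = 4.801 × 10¹²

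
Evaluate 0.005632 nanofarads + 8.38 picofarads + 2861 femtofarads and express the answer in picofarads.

In picofarads:
  0.005632 nanofarads = 0.005632 × 10^3 picofarads = 5.632
  8.38 picofarads → 8.38
  2861 femtofarads = 2861 × 10^-3 picofarads = 2.861
Sum: 5.632 + 8.38 + 2.861 = 16.873

16.873 picofarads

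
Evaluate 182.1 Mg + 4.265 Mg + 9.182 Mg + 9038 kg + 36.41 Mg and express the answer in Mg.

240.995 Mg

In Mg:
  182.1 Mg → 182.1
  4.265 Mg → 4.265
  9.182 Mg → 9.182
  9038 kg = 9038e-3 Mg = 9.038
  36.41 Mg → 36.41
Sum: 182.1 + 4.265 + 9.182 + 9.038 + 36.41 = 240.995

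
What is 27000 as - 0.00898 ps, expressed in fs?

18.02 fs

In fs:
  27000 as = 27000e-3 fs = 27
  0.00898 ps = 0.00898e3 fs = 8.98
Difference: 27 - 8.98 = 18.02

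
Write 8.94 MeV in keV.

mega = 10^6, kilo = 10^3; factor is 10^3.
8.94 × 10^3 = 8940

8940 keV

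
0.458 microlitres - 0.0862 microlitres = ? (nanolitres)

In nanolitres:
  0.458 microlitres = 0.458 × 10³ nanolitres = 458
  0.0862 microlitres = 0.0862 × 10³ nanolitres = 86.2
Difference: 458 - 86.2 = 371.8

371.8 nanolitres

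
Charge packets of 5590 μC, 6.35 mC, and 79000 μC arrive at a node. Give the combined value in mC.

In mC:
  5590 μC = 5590e-3 mC = 5.59
  6.35 mC → 6.35
  79000 μC = 79000e-3 mC = 79
Sum: 5.59 + 6.35 + 79 = 90.94

90.94 mC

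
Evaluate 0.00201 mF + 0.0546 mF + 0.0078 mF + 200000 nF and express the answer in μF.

In μF:
  0.00201 mF = 0.00201 × 10³ μF = 2.01
  0.0546 mF = 0.0546 × 10³ μF = 54.6
  0.0078 mF = 0.0078 × 10³ μF = 7.8
  200000 nF = 200000 × 10⁻³ μF = 200
Sum: 2.01 + 54.6 + 7.8 + 200 = 264.41

264.41 μF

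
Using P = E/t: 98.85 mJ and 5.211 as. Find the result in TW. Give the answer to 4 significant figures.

18970 TW

(98.85 × 10^-3) / (5.211 × 10^-18) = 18.9695 × 10^15 W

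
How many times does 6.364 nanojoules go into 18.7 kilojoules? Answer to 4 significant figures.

(18.7e3) / (6.364e-9) = 2.9384e12

2938000000000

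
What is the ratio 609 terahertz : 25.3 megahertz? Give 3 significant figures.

24100000

(609e12) / (25.3e6) = 24.07e6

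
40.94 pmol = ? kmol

0.00000000000004094 kmol

pico = 1e-12, kilo = 1e3; factor is 1e-15.
40.94 × 1e-15 = 0.00000000000004094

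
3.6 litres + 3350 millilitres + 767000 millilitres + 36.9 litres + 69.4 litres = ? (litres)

880.25 litres

In litres:
  3.6 litres → 3.6
  3350 millilitres = 3350 × 10^-3 litres = 3.35
  767000 millilitres = 767000 × 10^-3 litres = 767
  36.9 litres → 36.9
  69.4 litres → 69.4
Sum: 3.6 + 3.35 + 767 + 36.9 + 69.4 = 880.25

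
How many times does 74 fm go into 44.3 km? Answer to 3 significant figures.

(44.3 × 10³) / (74 × 10⁻¹⁵) = 0.5986 × 10¹⁸

599000000000000000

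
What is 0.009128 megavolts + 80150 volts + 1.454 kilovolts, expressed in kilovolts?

In kilovolts:
  0.009128 megavolts = 0.009128 × 10³ kilovolts = 9.128
  80150 volts = 80150 × 10⁻³ kilovolts = 80.15
  1.454 kilovolts → 1.454
Sum: 9.128 + 80.15 + 1.454 = 90.732

90.732 kilovolts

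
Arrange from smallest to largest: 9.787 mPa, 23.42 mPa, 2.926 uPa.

2.926 uPa < 9.787 mPa < 23.42 mPa

9.787 mPa = 0.009787 Pa
23.42 mPa = 0.02342 Pa
2.926 uPa = 0.000002926 Pa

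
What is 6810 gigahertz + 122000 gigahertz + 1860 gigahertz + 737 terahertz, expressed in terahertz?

867.67 terahertz

In terahertz:
  6810 gigahertz = 6810 × 10^-3 terahertz = 6.81
  122000 gigahertz = 122000 × 10^-3 terahertz = 122
  1860 gigahertz = 1860 × 10^-3 terahertz = 1.86
  737 terahertz → 737
Sum: 6.81 + 122 + 1.86 + 737 = 867.67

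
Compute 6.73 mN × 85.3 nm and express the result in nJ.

0.574069 nJ

6.73 × 10^-3 × 85.3 × 10^-9 = 574.069 × 10^-12 J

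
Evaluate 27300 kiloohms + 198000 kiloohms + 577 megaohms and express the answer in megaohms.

802.3 megaohms

In megaohms:
  27300 kiloohms = 27300e-3 megaohms = 27.3
  198000 kiloohms = 198000e-3 megaohms = 198
  577 megaohms → 577
Sum: 27.3 + 198 + 577 = 802.3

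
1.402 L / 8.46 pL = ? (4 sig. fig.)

(1.402) / (8.46e-12) = 0.16572e12

165700000000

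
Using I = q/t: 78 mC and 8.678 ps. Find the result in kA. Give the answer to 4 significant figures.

8988000 kA

(78 × 10⁻³) / (8.678 × 10⁻¹²) = 8.98825 × 10⁹ A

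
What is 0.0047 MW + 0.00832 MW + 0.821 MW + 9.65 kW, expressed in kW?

843.67 kW

In kW:
  0.0047 MW = 0.0047e3 kW = 4.7
  0.00832 MW = 0.00832e3 kW = 8.32
  0.821 MW = 0.821e3 kW = 821
  9.65 kW → 9.65
Sum: 4.7 + 8.32 + 821 + 9.65 = 843.67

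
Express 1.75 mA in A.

0.00175 A

milli = 10^-3, (no prefix) = 10^0; factor is 10^-3.
1.75 × 10^-3 = 0.00175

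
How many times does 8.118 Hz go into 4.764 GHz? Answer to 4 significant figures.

(4.764 × 10⁹) / (8.118) = 0.58684 × 10⁹

586800000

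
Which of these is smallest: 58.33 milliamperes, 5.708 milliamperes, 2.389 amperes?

58.33 milliamperes = 0.05833 amperes
5.708 milliamperes = 0.005708 amperes
2.389 amperes = 2.389 amperes

5.708 milliamperes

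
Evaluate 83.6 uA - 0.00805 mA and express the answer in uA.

In uA:
  83.6 uA → 83.6
  0.00805 mA = 0.00805e3 uA = 8.05
Difference: 83.6 - 8.05 = 75.55

75.55 uA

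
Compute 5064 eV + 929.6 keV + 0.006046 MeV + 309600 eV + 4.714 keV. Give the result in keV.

1255.024 keV

In keV:
  5064 eV = 5064 × 10^-3 keV = 5.064
  929.6 keV → 929.6
  0.006046 MeV = 0.006046 × 10^3 keV = 6.046
  309600 eV = 309600 × 10^-3 keV = 309.6
  4.714 keV → 4.714
Sum: 5.064 + 929.6 + 6.046 + 309.6 + 4.714 = 1255.024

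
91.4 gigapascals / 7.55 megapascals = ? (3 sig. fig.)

12100

(91.4 × 10⁹) / (7.55 × 10⁶) = 12.11 × 10³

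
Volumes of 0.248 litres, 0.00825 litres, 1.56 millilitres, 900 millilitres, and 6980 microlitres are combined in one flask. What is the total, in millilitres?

1164.79 millilitres

In millilitres:
  0.248 litres = 0.248e3 millilitres = 248
  0.00825 litres = 0.00825e3 millilitres = 8.25
  1.56 millilitres → 1.56
  900 millilitres → 900
  6980 microlitres = 6980e-3 millilitres = 6.98
Sum: 248 + 8.25 + 1.56 + 900 + 6.98 = 1164.79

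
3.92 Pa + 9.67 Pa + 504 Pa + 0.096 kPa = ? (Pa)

In Pa:
  3.92 Pa → 3.92
  9.67 Pa → 9.67
  504 Pa → 504
  0.096 kPa = 0.096e3 Pa = 96
Sum: 3.92 + 9.67 + 504 + 96 = 613.59

613.59 Pa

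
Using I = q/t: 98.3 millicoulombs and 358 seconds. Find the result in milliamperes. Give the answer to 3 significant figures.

0.275 milliamperes

(98.3e-3) / (358) = 0.27458e-3 A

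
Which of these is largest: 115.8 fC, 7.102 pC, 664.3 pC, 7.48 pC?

664.3 pC

115.8 fC = 0.0000000000001158 C
7.102 pC = 0.000000000007102 C
664.3 pC = 0.0000000006643 C
7.48 pC = 0.00000000000748 C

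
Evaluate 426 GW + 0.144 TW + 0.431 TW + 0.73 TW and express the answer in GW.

In GW:
  426 GW → 426
  0.144 TW = 0.144e3 GW = 144
  0.431 TW = 0.431e3 GW = 431
  0.73 TW = 0.73e3 GW = 730
Sum: 426 + 144 + 431 + 730 = 1731

1731 GW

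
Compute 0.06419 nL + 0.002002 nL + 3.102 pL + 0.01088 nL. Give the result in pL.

In pL:
  0.06419 nL = 0.06419 × 10³ pL = 64.19
  0.002002 nL = 0.002002 × 10³ pL = 2.002
  3.102 pL → 3.102
  0.01088 nL = 0.01088 × 10³ pL = 10.88
Sum: 64.19 + 2.002 + 3.102 + 10.88 = 80.174

80.174 pL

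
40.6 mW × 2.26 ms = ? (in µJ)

91.756 µJ

40.6e-3 × 2.26e-3 = 91.756e-6 J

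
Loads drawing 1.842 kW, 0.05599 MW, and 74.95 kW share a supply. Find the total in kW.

In kW:
  1.842 kW → 1.842
  0.05599 MW = 0.05599e3 kW = 55.99
  74.95 kW → 74.95
Sum: 1.842 + 55.99 + 74.95 = 132.782

132.782 kW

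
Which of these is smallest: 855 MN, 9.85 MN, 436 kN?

855 MN = 855000000 N
9.85 MN = 9850000 N
436 kN = 436000 N

436 kN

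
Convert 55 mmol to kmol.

0.000055 kmol

milli = 1e-3, kilo = 1e3; factor is 1e-6.
55 × 1e-6 = 0.000055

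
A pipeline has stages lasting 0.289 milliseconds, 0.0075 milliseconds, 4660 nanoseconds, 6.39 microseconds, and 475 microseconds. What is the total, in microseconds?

In microseconds:
  0.289 milliseconds = 0.289 × 10^3 microseconds = 289
  0.0075 milliseconds = 0.0075 × 10^3 microseconds = 7.5
  4660 nanoseconds = 4660 × 10^-3 microseconds = 4.66
  6.39 microseconds → 6.39
  475 microseconds → 475
Sum: 289 + 7.5 + 4.66 + 6.39 + 475 = 782.55

782.55 microseconds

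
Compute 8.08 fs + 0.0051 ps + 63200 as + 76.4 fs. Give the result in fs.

In fs:
  8.08 fs → 8.08
  0.0051 ps = 0.0051e3 fs = 5.1
  63200 as = 63200e-3 fs = 63.2
  76.4 fs → 76.4
Sum: 8.08 + 5.1 + 63.2 + 76.4 = 152.78

152.78 fs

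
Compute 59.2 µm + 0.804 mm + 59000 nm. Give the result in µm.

922.2 µm

In µm:
  59.2 µm → 59.2
  0.804 mm = 0.804 × 10³ µm = 804
  59000 nm = 59000 × 10⁻³ µm = 59
Sum: 59.2 + 804 + 59 = 922.2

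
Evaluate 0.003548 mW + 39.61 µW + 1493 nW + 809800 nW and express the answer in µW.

In µW:
  0.003548 mW = 0.003548e3 µW = 3.548
  39.61 µW → 39.61
  1493 nW = 1493e-3 µW = 1.493
  809800 nW = 809800e-3 µW = 809.8
Sum: 3.548 + 39.61 + 1.493 + 809.8 = 854.451

854.451 µW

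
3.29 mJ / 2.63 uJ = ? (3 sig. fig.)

(3.29 × 10^-3) / (2.63 × 10^-6) = 1.251 × 10^3

1250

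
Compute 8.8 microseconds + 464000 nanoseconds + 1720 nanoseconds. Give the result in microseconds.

474.52 microseconds

In microseconds:
  8.8 microseconds → 8.8
  464000 nanoseconds = 464000e-3 microseconds = 464
  1720 nanoseconds = 1720e-3 microseconds = 1.72
Sum: 8.8 + 464 + 1.72 = 474.52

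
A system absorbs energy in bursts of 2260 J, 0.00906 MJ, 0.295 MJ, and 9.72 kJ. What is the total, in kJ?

316.04 kJ

In kJ:
  2260 J = 2260e-3 kJ = 2.26
  0.00906 MJ = 0.00906e3 kJ = 9.06
  0.295 MJ = 0.295e3 kJ = 295
  9.72 kJ → 9.72
Sum: 2.26 + 9.06 + 295 + 9.72 = 316.04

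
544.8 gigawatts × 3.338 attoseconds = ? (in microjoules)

544.8e9 × 3.338e-18 = 1818.5424e-9 J

1.8185424 microjoules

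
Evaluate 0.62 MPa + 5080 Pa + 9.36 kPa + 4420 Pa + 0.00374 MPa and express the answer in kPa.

642.6 kPa

In kPa:
  0.62 MPa = 0.62 × 10³ kPa = 620
  5080 Pa = 5080 × 10⁻³ kPa = 5.08
  9.36 kPa → 9.36
  4420 Pa = 4420 × 10⁻³ kPa = 4.42
  0.00374 MPa = 0.00374 × 10³ kPa = 3.74
Sum: 620 + 5.08 + 9.36 + 4.42 + 3.74 = 642.6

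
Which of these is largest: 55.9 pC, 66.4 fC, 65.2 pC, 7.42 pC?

55.9 pC = 0.0000000000559 C
66.4 fC = 0.0000000000000664 C
65.2 pC = 0.0000000000652 C
7.42 pC = 0.00000000000742 C

65.2 pC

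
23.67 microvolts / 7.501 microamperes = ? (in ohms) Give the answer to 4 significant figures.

(23.67e-6) / (7.501e-6) = 3.15558 Ω

3.156 ohms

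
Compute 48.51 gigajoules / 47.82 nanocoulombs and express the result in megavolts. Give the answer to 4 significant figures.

(48.51 × 10⁹) / (47.82 × 10⁻⁹) = 1.01443 × 10¹⁸ V

1014000000000 megavolts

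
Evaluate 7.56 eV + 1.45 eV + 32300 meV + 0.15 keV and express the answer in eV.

191.31 eV

In eV:
  7.56 eV → 7.56
  1.45 eV → 1.45
  32300 meV = 32300 × 10⁻³ eV = 32.3
  0.15 keV = 0.15 × 10³ eV = 150
Sum: 7.56 + 1.45 + 32.3 + 150 = 191.31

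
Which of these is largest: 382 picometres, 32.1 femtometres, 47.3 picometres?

382 picometres = 0.000000000382 metres
32.1 femtometres = 0.0000000000000321 metres
47.3 picometres = 0.0000000000473 metres

382 picometres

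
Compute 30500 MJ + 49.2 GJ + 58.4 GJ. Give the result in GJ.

138.1 GJ

In GJ:
  30500 MJ = 30500 × 10^-3 GJ = 30.5
  49.2 GJ → 49.2
  58.4 GJ → 58.4
Sum: 30.5 + 49.2 + 58.4 = 138.1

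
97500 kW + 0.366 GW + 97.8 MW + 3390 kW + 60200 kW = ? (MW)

In MW:
  97500 kW = 97500e-3 MW = 97.5
  0.366 GW = 0.366e3 MW = 366
  97.8 MW → 97.8
  3390 kW = 3390e-3 MW = 3.39
  60200 kW = 60200e-3 MW = 60.2
Sum: 97.5 + 366 + 97.8 + 3.39 + 60.2 = 624.89

624.89 MW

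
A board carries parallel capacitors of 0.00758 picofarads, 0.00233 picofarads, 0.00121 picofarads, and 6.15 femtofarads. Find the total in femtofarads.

In femtofarads:
  0.00758 picofarads = 0.00758e3 femtofarads = 7.58
  0.00233 picofarads = 0.00233e3 femtofarads = 2.33
  0.00121 picofarads = 0.00121e3 femtofarads = 1.21
  6.15 femtofarads → 6.15
Sum: 7.58 + 2.33 + 1.21 + 6.15 = 17.27

17.27 femtofarads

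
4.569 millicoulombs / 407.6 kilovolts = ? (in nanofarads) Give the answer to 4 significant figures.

11.21 nanofarads

(4.569e-3) / (407.6e3) = 0.0112095e-6 F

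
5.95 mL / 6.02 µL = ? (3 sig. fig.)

988

(5.95 × 10⁻³) / (6.02 × 10⁻⁶) = 0.9884 × 10³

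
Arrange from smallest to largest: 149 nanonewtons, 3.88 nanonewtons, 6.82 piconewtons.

6.82 piconewtons < 3.88 nanonewtons < 149 nanonewtons

149 nanonewtons = 0.000000149 newtons
3.88 nanonewtons = 0.00000000388 newtons
6.82 piconewtons = 0.00000000000682 newtons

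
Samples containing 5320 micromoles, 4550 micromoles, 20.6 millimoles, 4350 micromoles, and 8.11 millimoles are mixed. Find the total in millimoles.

42.93 millimoles

In millimoles:
  5320 micromoles = 5320e-3 millimoles = 5.32
  4550 micromoles = 4550e-3 millimoles = 4.55
  20.6 millimoles → 20.6
  4350 micromoles = 4350e-3 millimoles = 4.35
  8.11 millimoles → 8.11
Sum: 5.32 + 4.55 + 20.6 + 4.35 + 8.11 = 42.93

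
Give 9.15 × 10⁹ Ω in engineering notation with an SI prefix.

= 9.15 × 10⁹ Ω; 10⁹ is giga.

9.15 GΩ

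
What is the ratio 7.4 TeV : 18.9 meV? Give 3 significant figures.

392000000000000

(7.4 × 10¹²) / (18.9 × 10⁻³) = 0.3915 × 10¹⁵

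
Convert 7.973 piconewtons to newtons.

pico = 1e-12, (no prefix) = 1e0; factor is 1e-12.
7.973 × 1e-12 = 0.000000000007973

0.000000000007973 newtons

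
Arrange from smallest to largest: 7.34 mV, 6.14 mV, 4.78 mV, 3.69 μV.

3.69 μV < 4.78 mV < 6.14 mV < 7.34 mV

7.34 mV = 0.00734 V
6.14 mV = 0.00614 V
4.78 mV = 0.00478 V
3.69 μV = 0.00000369 V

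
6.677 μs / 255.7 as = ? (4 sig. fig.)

26110000000

(6.677e-6) / (255.7e-18) = 0.026113e12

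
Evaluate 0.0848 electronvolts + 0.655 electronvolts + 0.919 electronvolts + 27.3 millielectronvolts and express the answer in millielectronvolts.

1686.1 millielectronvolts

In millielectronvolts:
  0.0848 electronvolts = 0.0848e3 millielectronvolts = 84.8
  0.655 electronvolts = 0.655e3 millielectronvolts = 655
  0.919 electronvolts = 0.919e3 millielectronvolts = 919
  27.3 millielectronvolts → 27.3
Sum: 84.8 + 655 + 919 + 27.3 = 1686.1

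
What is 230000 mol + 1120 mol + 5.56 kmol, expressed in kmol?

236.68 kmol

In kmol:
  230000 mol = 230000e-3 kmol = 230
  1120 mol = 1120e-3 kmol = 1.12
  5.56 kmol → 5.56
Sum: 230 + 1.12 + 5.56 = 236.68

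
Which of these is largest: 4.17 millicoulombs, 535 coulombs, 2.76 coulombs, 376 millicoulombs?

4.17 millicoulombs = 0.00417 coulombs
535 coulombs = 535 coulombs
2.76 coulombs = 2.76 coulombs
376 millicoulombs = 0.376 coulombs

535 coulombs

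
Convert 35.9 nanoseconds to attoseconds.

35900000000 attoseconds

nano = 10⁻⁹, atto = 10⁻¹⁸; factor is 10⁹.
35.9 × 10⁹ = 35900000000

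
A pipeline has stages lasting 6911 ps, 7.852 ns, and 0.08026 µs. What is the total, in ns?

95.023 ns

In ns:
  6911 ps = 6911 × 10⁻³ ns = 6.911
  7.852 ns → 7.852
  0.08026 µs = 0.08026 × 10³ ns = 80.26
Sum: 6.911 + 7.852 + 80.26 = 95.023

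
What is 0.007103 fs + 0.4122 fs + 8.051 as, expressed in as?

In as:
  0.007103 fs = 0.007103 × 10^3 as = 7.103
  0.4122 fs = 0.4122 × 10^3 as = 412.2
  8.051 as → 8.051
Sum: 7.103 + 412.2 + 8.051 = 427.354

427.354 as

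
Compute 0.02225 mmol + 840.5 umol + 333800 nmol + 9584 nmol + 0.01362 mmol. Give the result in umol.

In umol:
  0.02225 mmol = 0.02225 × 10^3 umol = 22.25
  840.5 umol → 840.5
  333800 nmol = 333800 × 10^-3 umol = 333.8
  9584 nmol = 9584 × 10^-3 umol = 9.584
  0.01362 mmol = 0.01362 × 10^3 umol = 13.62
Sum: 22.25 + 840.5 + 333.8 + 9.584 + 13.62 = 1219.754

1219.754 umol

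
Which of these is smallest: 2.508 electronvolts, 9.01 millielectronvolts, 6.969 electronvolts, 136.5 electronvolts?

2.508 electronvolts = 2.508 electronvolts
9.01 millielectronvolts = 0.00901 electronvolts
6.969 electronvolts = 6.969 electronvolts
136.5 electronvolts = 136.5 electronvolts

9.01 millielectronvolts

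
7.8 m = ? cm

780 cm

(no prefix) = 1e0, centi = 1e-2; factor is 1e2.
7.8 × 1e2 = 780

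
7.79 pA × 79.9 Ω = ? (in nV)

0.622421 nV

7.79e-12 × 79.9 = 622.421e-12 V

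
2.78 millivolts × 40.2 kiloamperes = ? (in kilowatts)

0.111756 kilowatts

2.78e-3 × 40.2e3 = 111.756 W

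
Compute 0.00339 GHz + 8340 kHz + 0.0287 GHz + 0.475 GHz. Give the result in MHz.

In MHz:
  0.00339 GHz = 0.00339 × 10^3 MHz = 3.39
  8340 kHz = 8340 × 10^-3 MHz = 8.34
  0.0287 GHz = 0.0287 × 10^3 MHz = 28.7
  0.475 GHz = 0.475 × 10^3 MHz = 475
Sum: 3.39 + 8.34 + 28.7 + 475 = 515.43

515.43 MHz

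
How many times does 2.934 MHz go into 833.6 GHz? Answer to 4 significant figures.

284100

(833.6 × 10⁹) / (2.934 × 10⁶) = 284.12 × 10³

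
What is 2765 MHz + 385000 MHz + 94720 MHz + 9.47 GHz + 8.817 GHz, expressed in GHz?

500.772 GHz

In GHz:
  2765 MHz = 2765 × 10^-3 GHz = 2.765
  385000 MHz = 385000 × 10^-3 GHz = 385
  94720 MHz = 94720 × 10^-3 GHz = 94.72
  9.47 GHz → 9.47
  8.817 GHz → 8.817
Sum: 2.765 + 385 + 94.72 + 9.47 + 8.817 = 500.772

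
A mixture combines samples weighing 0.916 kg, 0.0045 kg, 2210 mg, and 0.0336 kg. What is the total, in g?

In g:
  0.916 kg = 0.916 × 10³ g = 916
  0.0045 kg = 0.0045 × 10³ g = 4.5
  2210 mg = 2210 × 10⁻³ g = 2.21
  0.0336 kg = 0.0336 × 10³ g = 33.6
Sum: 916 + 4.5 + 2.21 + 33.6 = 956.31

956.31 g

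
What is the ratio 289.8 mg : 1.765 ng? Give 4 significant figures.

164200000

(289.8e-3) / (1.765e-9) = 164.19e6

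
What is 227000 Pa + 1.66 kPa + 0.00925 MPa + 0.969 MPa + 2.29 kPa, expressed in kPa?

1209.2 kPa

In kPa:
  227000 Pa = 227000 × 10⁻³ kPa = 227
  1.66 kPa → 1.66
  0.00925 MPa = 0.00925 × 10³ kPa = 9.25
  0.969 MPa = 0.969 × 10³ kPa = 969
  2.29 kPa → 2.29
Sum: 227 + 1.66 + 9.25 + 969 + 2.29 = 1209.2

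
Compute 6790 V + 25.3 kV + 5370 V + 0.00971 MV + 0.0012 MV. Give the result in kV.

In kV:
  6790 V = 6790e-3 kV = 6.79
  25.3 kV → 25.3
  5370 V = 5370e-3 kV = 5.37
  0.00971 MV = 0.00971e3 kV = 9.71
  0.0012 MV = 0.0012e3 kV = 1.2
Sum: 6.79 + 25.3 + 5.37 + 9.71 + 1.2 = 48.37

48.37 kV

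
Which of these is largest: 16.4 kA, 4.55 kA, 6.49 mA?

16.4 kA

16.4 kA = 16400 A
4.55 kA = 4550 A
6.49 mA = 0.00649 A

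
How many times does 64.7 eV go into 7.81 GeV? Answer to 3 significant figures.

(7.81 × 10⁹) / (64.7) = 0.1207 × 10⁹

121000000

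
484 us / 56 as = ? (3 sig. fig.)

(484e-6) / (56e-18) = 8.643e12

8640000000000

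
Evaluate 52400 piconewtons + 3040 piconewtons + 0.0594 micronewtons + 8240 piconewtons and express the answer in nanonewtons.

In nanonewtons:
  52400 piconewtons = 52400 × 10⁻³ nanonewtons = 52.4
  3040 piconewtons = 3040 × 10⁻³ nanonewtons = 3.04
  0.0594 micronewtons = 0.0594 × 10³ nanonewtons = 59.4
  8240 piconewtons = 8240 × 10⁻³ nanonewtons = 8.24
Sum: 52.4 + 3.04 + 59.4 + 8.24 = 123.08

123.08 nanonewtons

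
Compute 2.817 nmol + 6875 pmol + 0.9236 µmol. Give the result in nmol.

933.292 nmol

In nmol:
  2.817 nmol → 2.817
  6875 pmol = 6875 × 10^-3 nmol = 6.875
  0.9236 µmol = 0.9236 × 10^3 nmol = 923.6
Sum: 2.817 + 6.875 + 923.6 = 933.292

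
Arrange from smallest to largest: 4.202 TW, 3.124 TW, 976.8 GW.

976.8 GW < 3.124 TW < 4.202 TW

4.202 TW = 4202000000000 W
3.124 TW = 3124000000000 W
976.8 GW = 976800000000 W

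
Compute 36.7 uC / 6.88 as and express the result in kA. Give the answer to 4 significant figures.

5334000000 kA

(36.7 × 10⁻⁶) / (6.88 × 10⁻¹⁸) = 5.3343 × 10¹² A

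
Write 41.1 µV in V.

micro = 10⁻⁶, (no prefix) = 10⁰; factor is 10⁻⁶.
41.1 × 10⁻⁶ = 0.0000411

0.0000411 V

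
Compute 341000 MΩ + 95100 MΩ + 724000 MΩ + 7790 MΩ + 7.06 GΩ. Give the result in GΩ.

In GΩ:
  341000 MΩ = 341000 × 10⁻³ GΩ = 341
  95100 MΩ = 95100 × 10⁻³ GΩ = 95.1
  724000 MΩ = 724000 × 10⁻³ GΩ = 724
  7790 MΩ = 7790 × 10⁻³ GΩ = 7.79
  7.06 GΩ → 7.06
Sum: 341 + 95.1 + 724 + 7.79 + 7.06 = 1174.95

1174.95 GΩ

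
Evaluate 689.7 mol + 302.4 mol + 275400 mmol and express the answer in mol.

1267.5 mol

In mol:
  689.7 mol → 689.7
  302.4 mol → 302.4
  275400 mmol = 275400 × 10⁻³ mol = 275.4
Sum: 689.7 + 302.4 + 275.4 = 1267.5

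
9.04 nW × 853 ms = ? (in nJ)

7.71112 nJ

9.04 × 10⁻⁹ × 853 × 10⁻³ = 7711.12 × 10⁻¹² J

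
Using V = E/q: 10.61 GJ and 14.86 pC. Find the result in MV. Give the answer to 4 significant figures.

(10.61 × 10^9) / (14.86 × 10^-12) = 0.713997 × 10^21 V

714000000000000 MV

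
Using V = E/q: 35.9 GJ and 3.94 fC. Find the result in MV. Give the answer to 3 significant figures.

(35.9 × 10^9) / (3.94 × 10^-15) = 9.1117 × 10^24 V

9110000000000000000 MV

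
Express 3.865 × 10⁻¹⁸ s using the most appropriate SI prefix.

3.865 as

= 3.865 × 10⁻¹⁸ s; 10⁻¹⁸ is atto.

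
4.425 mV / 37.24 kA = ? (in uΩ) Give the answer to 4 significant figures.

0.1188 uΩ

(4.425e-3) / (37.24e3) = 0.118824e-6 Ω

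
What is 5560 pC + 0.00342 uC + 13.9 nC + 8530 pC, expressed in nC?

31.41 nC

In nC:
  5560 pC = 5560 × 10⁻³ nC = 5.56
  0.00342 uC = 0.00342 × 10³ nC = 3.42
  13.9 nC → 13.9
  8530 pC = 8530 × 10⁻³ nC = 8.53
Sum: 5.56 + 3.42 + 13.9 + 8.53 = 31.41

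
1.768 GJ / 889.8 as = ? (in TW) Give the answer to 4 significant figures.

1987000000000 TW

(1.768 × 10⁹) / (889.8 × 10⁻¹⁸) = 0.00198696 × 10²⁷ W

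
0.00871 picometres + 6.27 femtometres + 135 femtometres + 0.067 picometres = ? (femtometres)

216.98 femtometres

In femtometres:
  0.00871 picometres = 0.00871e3 femtometres = 8.71
  6.27 femtometres → 6.27
  135 femtometres → 135
  0.067 picometres = 0.067e3 femtometres = 67
Sum: 8.71 + 6.27 + 135 + 67 = 216.98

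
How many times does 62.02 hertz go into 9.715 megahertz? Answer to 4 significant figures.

(9.715 × 10^6) / (62.02) = 0.15664 × 10^6

156600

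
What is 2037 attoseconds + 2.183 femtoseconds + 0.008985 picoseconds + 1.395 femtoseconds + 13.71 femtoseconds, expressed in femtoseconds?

In femtoseconds:
  2037 attoseconds = 2037e-3 femtoseconds = 2.037
  2.183 femtoseconds → 2.183
  0.008985 picoseconds = 0.008985e3 femtoseconds = 8.985
  1.395 femtoseconds → 1.395
  13.71 femtoseconds → 13.71
Sum: 2.037 + 2.183 + 8.985 + 1.395 + 13.71 = 28.31

28.31 femtoseconds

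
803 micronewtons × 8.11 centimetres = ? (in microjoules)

803 × 10^-6 × 8.11 × 10^-2 = 6512.33 × 10^-8 J

65.1233 microjoules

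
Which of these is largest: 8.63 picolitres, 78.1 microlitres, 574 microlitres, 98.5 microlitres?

574 microlitres

8.63 picolitres = 0.00000000000863 litres
78.1 microlitres = 0.0000781 litres
574 microlitres = 0.000574 litres
98.5 microlitres = 0.0000985 litres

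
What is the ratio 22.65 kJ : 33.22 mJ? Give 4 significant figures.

681800

(22.65e3) / (33.22e-3) = 0.68182e6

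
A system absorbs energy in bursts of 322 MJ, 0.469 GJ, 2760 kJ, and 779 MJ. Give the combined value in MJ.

In MJ:
  322 MJ → 322
  0.469 GJ = 0.469 × 10³ MJ = 469
  2760 kJ = 2760 × 10⁻³ MJ = 2.76
  779 MJ → 779
Sum: 322 + 469 + 2.76 + 779 = 1572.76

1572.76 MJ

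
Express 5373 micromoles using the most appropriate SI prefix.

= 5.373e-3 moles; 1e-3 is milli.

5.373 millimoles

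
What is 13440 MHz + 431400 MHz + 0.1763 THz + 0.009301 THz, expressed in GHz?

In GHz:
  13440 MHz = 13440 × 10^-3 GHz = 13.44
  431400 MHz = 431400 × 10^-3 GHz = 431.4
  0.1763 THz = 0.1763 × 10^3 GHz = 176.3
  0.009301 THz = 0.009301 × 10^3 GHz = 9.301
Sum: 13.44 + 431.4 + 176.3 + 9.301 = 630.441

630.441 GHz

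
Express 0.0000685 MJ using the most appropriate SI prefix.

68.5 J

= 68.5 J; mantissa already in [1, 1000).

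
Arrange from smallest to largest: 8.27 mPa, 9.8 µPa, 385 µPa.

8.27 mPa = 0.00827 Pa
9.8 µPa = 0.0000098 Pa
385 µPa = 0.000385 Pa

9.8 µPa < 385 µPa < 8.27 mPa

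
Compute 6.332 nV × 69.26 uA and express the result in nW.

0.00043855432 nW

6.332e-9 × 69.26e-6 = 438.55432e-15 W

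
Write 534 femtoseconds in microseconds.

femto = 10⁻¹⁵, micro = 10⁻⁶; factor is 10⁻⁹.
534 × 10⁻⁹ = 0.000000534

0.000000534 microseconds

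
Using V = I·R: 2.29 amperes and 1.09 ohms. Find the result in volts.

2.29 × 1.09 = 2.4961 V

2.4961 volts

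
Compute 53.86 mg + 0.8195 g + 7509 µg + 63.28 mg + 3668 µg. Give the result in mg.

947.817 mg

In mg:
  53.86 mg → 53.86
  0.8195 g = 0.8195 × 10³ mg = 819.5
  7509 µg = 7509 × 10⁻³ mg = 7.509
  63.28 mg → 63.28
  3668 µg = 3668 × 10⁻³ mg = 3.668
Sum: 53.86 + 819.5 + 7.509 + 63.28 + 3.668 = 947.817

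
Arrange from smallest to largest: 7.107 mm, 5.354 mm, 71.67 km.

5.354 mm < 7.107 mm < 71.67 km

7.107 mm = 0.007107 m
5.354 mm = 0.005354 m
71.67 km = 71670 m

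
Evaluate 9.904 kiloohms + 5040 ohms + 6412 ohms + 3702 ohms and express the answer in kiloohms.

In kiloohms:
  9.904 kiloohms → 9.904
  5040 ohms = 5040 × 10^-3 kiloohms = 5.04
  6412 ohms = 6412 × 10^-3 kiloohms = 6.412
  3702 ohms = 3702 × 10^-3 kiloohms = 3.702
Sum: 9.904 + 5.04 + 6.412 + 3.702 = 25.058

25.058 kiloohms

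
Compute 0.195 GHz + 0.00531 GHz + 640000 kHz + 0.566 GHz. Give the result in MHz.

1406.31 MHz

In MHz:
  0.195 GHz = 0.195 × 10³ MHz = 195
  0.00531 GHz = 0.00531 × 10³ MHz = 5.31
  640000 kHz = 640000 × 10⁻³ MHz = 640
  0.566 GHz = 0.566 × 10³ MHz = 566
Sum: 195 + 5.31 + 640 + 566 = 1406.31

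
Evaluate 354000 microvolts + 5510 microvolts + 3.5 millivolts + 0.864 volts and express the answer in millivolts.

1227.01 millivolts

In millivolts:
  354000 microvolts = 354000e-3 millivolts = 354
  5510 microvolts = 5510e-3 millivolts = 5.51
  3.5 millivolts → 3.5
  0.864 volts = 0.864e3 millivolts = 864
Sum: 354 + 5.51 + 3.5 + 864 = 1227.01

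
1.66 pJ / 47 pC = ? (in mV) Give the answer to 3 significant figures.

(1.66 × 10⁻¹²) / (47 × 10⁻¹²) = 0.035319 V

35.3 mV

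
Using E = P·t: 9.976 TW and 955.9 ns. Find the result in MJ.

9.976e12 × 955.9e-9 = 9536.0584e3 J

9.5360584 MJ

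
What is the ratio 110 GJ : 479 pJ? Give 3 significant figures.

(110 × 10⁹) / (479 × 10⁻¹²) = 0.2296 × 10²¹

230000000000000000000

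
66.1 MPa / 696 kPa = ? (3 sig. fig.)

(66.1 × 10^6) / (696 × 10^3) = 0.09497 × 10^3

95.0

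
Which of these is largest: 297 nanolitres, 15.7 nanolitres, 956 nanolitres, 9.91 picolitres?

956 nanolitres

297 nanolitres = 0.000000297 litres
15.7 nanolitres = 0.0000000157 litres
956 nanolitres = 0.000000956 litres
9.91 picolitres = 0.00000000000991 litres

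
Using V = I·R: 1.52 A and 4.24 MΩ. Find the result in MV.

1.52 × 4.24 × 10^6 = 6.4448 × 10^6 V

6.4448 MV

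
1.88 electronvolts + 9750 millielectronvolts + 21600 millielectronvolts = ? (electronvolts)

In electronvolts:
  1.88 electronvolts → 1.88
  9750 millielectronvolts = 9750e-3 electronvolts = 9.75
  21600 millielectronvolts = 21600e-3 electronvolts = 21.6
Sum: 1.88 + 9.75 + 21.6 = 33.23

33.23 electronvolts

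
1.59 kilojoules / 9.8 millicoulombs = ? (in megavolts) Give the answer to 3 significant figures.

0.162 megavolts

(1.59 × 10^3) / (9.8 × 10^-3) = 0.16224 × 10^6 V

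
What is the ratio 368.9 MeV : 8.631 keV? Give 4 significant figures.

(368.9 × 10^6) / (8.631 × 10^3) = 42.741 × 10^3

42740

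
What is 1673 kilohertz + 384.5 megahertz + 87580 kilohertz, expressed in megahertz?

In megahertz:
  1673 kilohertz = 1673e-3 megahertz = 1.673
  384.5 megahertz → 384.5
  87580 kilohertz = 87580e-3 megahertz = 87.58
Sum: 1.673 + 384.5 + 87.58 = 473.753

473.753 megahertz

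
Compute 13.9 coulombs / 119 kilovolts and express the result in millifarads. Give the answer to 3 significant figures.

0.117 millifarads

(13.9) / (119 × 10³) = 0.11681 × 10⁻³ F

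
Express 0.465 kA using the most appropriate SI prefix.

= 465 A; mantissa already in [1, 1000).

465 A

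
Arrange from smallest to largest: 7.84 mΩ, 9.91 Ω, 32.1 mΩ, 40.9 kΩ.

7.84 mΩ < 32.1 mΩ < 9.91 Ω < 40.9 kΩ

7.84 mΩ = 0.00784 Ω
9.91 Ω = 9.91 Ω
32.1 mΩ = 0.0321 Ω
40.9 kΩ = 40900 Ω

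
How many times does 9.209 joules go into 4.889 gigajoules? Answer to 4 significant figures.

530900000

(4.889e9) / (9.209) = 0.53089e9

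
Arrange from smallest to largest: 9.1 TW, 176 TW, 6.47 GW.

9.1 TW = 9100000000000 W
176 TW = 176000000000000 W
6.47 GW = 6470000000 W

6.47 GW < 9.1 TW < 176 TW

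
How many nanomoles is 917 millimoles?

milli = 1e-3, nano = 1e-9; factor is 1e6.
917 × 1e6 = 917000000

917000000 nanomoles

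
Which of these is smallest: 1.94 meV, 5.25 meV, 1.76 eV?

1.94 meV = 0.00194 eV
5.25 meV = 0.00525 eV
1.76 eV = 1.76 eV

1.94 meV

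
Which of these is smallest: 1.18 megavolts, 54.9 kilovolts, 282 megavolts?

1.18 megavolts = 1180000 volts
54.9 kilovolts = 54900 volts
282 megavolts = 282000000 volts

54.9 kilovolts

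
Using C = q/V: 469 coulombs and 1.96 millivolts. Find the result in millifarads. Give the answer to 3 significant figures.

(469) / (1.96e-3) = 239.29e3 F

239000000 millifarads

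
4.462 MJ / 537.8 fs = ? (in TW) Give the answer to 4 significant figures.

(4.462e6) / (537.8e-15) = 0.00829676e21 W

8297000 TW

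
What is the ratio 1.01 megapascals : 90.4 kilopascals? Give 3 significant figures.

11.2

(1.01 × 10⁶) / (90.4 × 10³) = 0.01117 × 10³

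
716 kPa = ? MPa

0.716 MPa

kilo = 1e3, mega = 1e6; factor is 1e-3.
716 × 1e-3 = 0.716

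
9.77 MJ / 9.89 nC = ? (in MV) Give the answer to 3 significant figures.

988000000 MV

(9.77e6) / (9.89e-9) = 0.98787e15 V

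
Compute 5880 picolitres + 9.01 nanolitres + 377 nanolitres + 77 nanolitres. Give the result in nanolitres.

468.89 nanolitres

In nanolitres:
  5880 picolitres = 5880 × 10⁻³ nanolitres = 5.88
  9.01 nanolitres → 9.01
  377 nanolitres → 377
  77 nanolitres → 77
Sum: 5.88 + 9.01 + 377 + 77 = 468.89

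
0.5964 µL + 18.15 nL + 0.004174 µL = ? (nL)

In nL:
  0.5964 µL = 0.5964e3 nL = 596.4
  18.15 nL → 18.15
  0.004174 µL = 0.004174e3 nL = 4.174
Sum: 596.4 + 18.15 + 4.174 = 618.724

618.724 nL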